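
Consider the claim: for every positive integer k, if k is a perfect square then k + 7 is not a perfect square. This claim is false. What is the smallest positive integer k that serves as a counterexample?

For k = 1, 4 the conclusion holds.
k = 9: 9 = 3² and 9 + 7 = 16 = 4².
Thus k = 9 disproves the claim, and no smaller k works.

k = 9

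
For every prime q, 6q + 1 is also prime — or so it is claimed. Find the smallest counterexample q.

q = 19

A counterexample is any prime q such that 6q + 1 is not prime; we check each in order.
q = 2: 6q + 1 = 13, prime.
q = 3: 6q + 1 = 19, prime.
q = 5: 6q + 1 = 31, prime.
q = 7: 6q + 1 = 43, prime.
q = 11: 6q + 1 = 67, prime.
q = 13: 6q + 1 = 79, prime.
q = 17: 6q + 1 = 103, prime.
q = 19: 6q + 1 = 115 = 5 × 23, not prime.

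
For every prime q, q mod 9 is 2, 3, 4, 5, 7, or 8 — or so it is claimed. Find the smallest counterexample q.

q = 19

For q = 2, 3, 5, 7, 11, 13, 17 the conclusion holds.
q = 19: 19 mod 9 = 1 — not in {2, 3, 4, 5, 7, 8}.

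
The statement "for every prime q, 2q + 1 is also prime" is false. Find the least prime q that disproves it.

q = 7

We need the least prime q for which 2q + 1 is not prime.
q = 2: 2q + 1 = 5, prime.
q = 3: 2q + 1 = 7, prime.
q = 5: 2q + 1 = 11, prime.
q = 7: 2q + 1 = 15 = 3 × 5, not prime.
So q = 7 is the smallest counterexample.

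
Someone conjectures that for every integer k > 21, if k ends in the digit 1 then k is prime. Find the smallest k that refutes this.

A counterexample is any integer k > 21 such that k ends in the digit 1 but k is not prime; we check each in order.
For k = 31, 41 the conclusion holds.
k = 51: 51 ends in 1; 51 = 3 × 17, composite.
So k = 51 is the smallest counterexample.

k = 51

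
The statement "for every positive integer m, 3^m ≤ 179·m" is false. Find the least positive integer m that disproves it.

m = 7

A counterexample is any positive integer m such that 3^m > 179·m; we check each in order.
m = 1: 3^m = 3 and 179·m = 179, so 3 ≤ 179.
m = 2: 3^m = 9 and 179·m = 358, so 9 ≤ 358.
m = 3: 3^m = 27 and 179·m = 537, so 27 ≤ 537.
m = 4: 3^m = 81 and 179·m = 716, so 81 ≤ 716.
m = 5: 3^m = 243 and 179·m = 895, so 243 ≤ 895.
m = 6: 3^m = 729 and 179·m = 1074, so 729 ≤ 1074.
m = 7: 3^m = 2187 and 179·m = 1253, so 2187 > 1253.
Hence m = 7 is a counterexample.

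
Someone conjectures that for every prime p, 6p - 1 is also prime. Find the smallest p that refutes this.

p = 2: 6p - 1 = 11, prime.
p = 3: 6p - 1 = 17, prime.
p = 5: 6p - 1 = 29, prime.
p = 7: 6p - 1 = 41, prime.
p = 11: 6p - 1 = 65 = 5 × 13, not prime.
Thus p = 11 disproves the claim, and no smaller p works.

p = 11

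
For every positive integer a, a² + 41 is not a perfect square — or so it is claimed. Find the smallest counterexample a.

A counterexample is any positive integer a such that a² + 41 is a perfect square; we check each in order.
For a = 1, 2, 3, 4, …, 17, 18, 19 the conclusion holds.
a = 20: 20² + 41 = 441 = 21², a perfect square.
Thus a = 20 disproves the claim, and no smaller a works.

a = 20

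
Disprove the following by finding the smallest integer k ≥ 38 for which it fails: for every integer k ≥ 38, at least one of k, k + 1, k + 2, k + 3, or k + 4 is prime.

k = 48

The first 10 eligible values, up to k = 47, all satisfy the conclusion.
k = 48: 48 = 2 × 24; 49 = 7 × 7; 50 = 2 × 25; 51 = 3 × 17; 52 = 2 × 26 — all composite.
Thus k = 48 disproves the claim, and no smaller k works.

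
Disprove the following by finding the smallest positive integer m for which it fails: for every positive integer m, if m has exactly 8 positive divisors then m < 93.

The first 10 eligible values, up to m = 88, all satisfy the conclusion.
m = 102: τ(102) = 8; 102 ≥ 93.

m = 102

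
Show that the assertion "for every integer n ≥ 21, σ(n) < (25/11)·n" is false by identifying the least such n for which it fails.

n = 24

n = 21: σ(21) = 32; 32 < 525/11.
n = 22: σ(22) = 36; 36 < 50.
n = 23: σ(23) = 24; 24 < 575/11.
n = 24: σ(24) = 60; 60 ≥ 600/11.
So n = 24 is the smallest counterexample.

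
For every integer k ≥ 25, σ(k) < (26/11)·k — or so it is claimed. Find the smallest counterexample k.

k = 30

A counterexample is any integer k ≥ 25 such that the claim fails; we check each in order.
For k = 25, 26, 27, 28, 29 the conclusion holds.
k = 30: σ(30) = 72; 72 ≥ 780/11.
So k = 30 is the smallest counterexample.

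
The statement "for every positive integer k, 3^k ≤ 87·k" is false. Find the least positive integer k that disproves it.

A counterexample is any positive integer k such that 3^k > 87·k; we check each in order.
For k = 1, 2, 3, 4, 5 the conclusion holds.
k = 6: 3^k = 729 and 87·k = 522, so 729 > 522.
Thus k = 6 disproves the claim, and no smaller k works.

k = 6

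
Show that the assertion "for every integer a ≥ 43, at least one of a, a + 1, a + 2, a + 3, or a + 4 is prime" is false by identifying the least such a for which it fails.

A counterexample is any integer a ≥ 43 such that a, a + 1, a + 2, a + 3, a + 4 are all composite; we check each in order.
The first 5 eligible values, up to a = 47, all satisfy the conclusion.
a = 48: 48 = 2 × 24; 49 = 7 × 7; 50 = 2 × 25; 51 = 3 × 17; 52 = 2 × 26 — all composite.

a = 48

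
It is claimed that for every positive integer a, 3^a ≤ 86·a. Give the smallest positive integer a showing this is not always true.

We need the least positive integer a for which 3^a > 86·a.
The first 5 eligible values, up to a = 5, all satisfy the conclusion.
a = 6: 3^a = 729 and 86·a = 516, so 729 > 516.

a = 6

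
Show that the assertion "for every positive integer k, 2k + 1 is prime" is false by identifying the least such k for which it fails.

Check each positive integer k in order until 2k + 1 is not prime.
For k = 1, 2, 3 the conclusion holds.
k = 4: 2k + 1 = 9 = 3 × 3, composite.

k = 4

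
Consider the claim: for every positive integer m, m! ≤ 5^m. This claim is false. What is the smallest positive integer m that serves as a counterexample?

m = 12

Check each positive integer m in order until m! > 5^m.
For m = 1, 2, 3, 4, …, 9, 10, 11 the conclusion holds.
m = 12: m! = 479001600 and 5^m = 244140625, so 479001600 > 244140625.
Thus m = 12 disproves the claim, and no smaller m works.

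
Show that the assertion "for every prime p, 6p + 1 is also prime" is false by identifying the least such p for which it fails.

p = 19

We need the least prime p for which 6p + 1 is not prime.
p = 2: 6p + 1 = 13, prime.
p = 3: 6p + 1 = 19, prime.
p = 5: 6p + 1 = 31, prime.
p = 7: 6p + 1 = 43, prime.
p = 11: 6p + 1 = 67, prime.
p = 13: 6p + 1 = 79, prime.
p = 17: 6p + 1 = 103, prime.
p = 19: 6p + 1 = 115 = 5 × 23, not prime.
So p = 19 is the smallest counterexample.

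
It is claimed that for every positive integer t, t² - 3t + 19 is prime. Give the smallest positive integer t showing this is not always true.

t = 18

Check each positive integer t in order until t² - 3t + 19 is not prime.
For t = 1, 2, 3, 4, …, 15, 16, 17 the conclusion holds.
t = 18: t² - 3t + 19 = 289 = 17 × 17, composite.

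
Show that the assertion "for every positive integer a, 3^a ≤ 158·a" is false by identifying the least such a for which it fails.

We need the least positive integer a for which 3^a > 158·a.
a = 1: 3^a = 3 and 158·a = 158, so 3 ≤ 158.
a = 2: 3^a = 9 and 158·a = 316, so 9 ≤ 316.
a = 3: 3^a = 27 and 158·a = 474, so 27 ≤ 474.
a = 4: 3^a = 81 and 158·a = 632, so 81 ≤ 632.
a = 5: 3^a = 243 and 158·a = 790, so 243 ≤ 790.
a = 6: 3^a = 729 and 158·a = 948, so 729 ≤ 948.
a = 7: 3^a = 2187 and 158·a = 1106, so 2187 > 1106.

a = 7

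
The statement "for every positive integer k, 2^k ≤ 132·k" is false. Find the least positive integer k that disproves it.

We need the least positive integer k for which 2^k > 132·k.
For k = 1, 2, 3, 4, 5, 6, 7, 8, 9, 10 the conclusion holds.
k = 11: 2^k = 2048 and 132·k = 1452, so 2048 > 1452.
So k = 11 is the smallest counterexample.

k = 11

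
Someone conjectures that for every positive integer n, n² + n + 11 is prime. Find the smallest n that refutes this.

n = 10

A counterexample is any positive integer n such that n² + n + 11 is not prime; we check each in order.
The first 9 eligible values, up to n = 9, all satisfy the conclusion.
n = 10: n² + n + 11 = 121 = 11 × 11, composite.
So n = 10 is the smallest counterexample.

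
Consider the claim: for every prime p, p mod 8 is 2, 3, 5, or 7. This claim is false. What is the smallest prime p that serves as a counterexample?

We need the least prime p for which the claim fails.
For p = 2, 3, 5, 7, 11, 13 the conclusion holds.
p = 17: 17 mod 8 = 1 — not in {2, 3, 5, 7}.
Hence p = 17 is a counterexample.

p = 17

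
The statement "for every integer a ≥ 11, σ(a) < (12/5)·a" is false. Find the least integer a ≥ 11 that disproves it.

a = 24

For a = 11, 12, 13, 14, …, 21, 22, 23 the conclusion holds.
a = 24: σ(24) = 60; 60 ≥ 288/5.
So a = 24 is the smallest counterexample.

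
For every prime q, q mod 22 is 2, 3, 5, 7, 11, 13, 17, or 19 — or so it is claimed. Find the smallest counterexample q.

We need the least prime q for which the claim fails.
For q = 2, 3, 5, 7, 11, 13, 17, 19 the conclusion holds.
q = 23: 23 mod 22 = 1 — not in {2, 3, 5, 7, 11, 13, 17, 19}.

q = 23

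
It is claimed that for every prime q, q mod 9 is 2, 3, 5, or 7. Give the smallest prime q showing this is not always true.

q = 13

A counterexample is any prime q such that the claim fails; we check each in order.
For q = 2, 3, 5, 7, 11 the conclusion holds.
q = 13: 13 mod 9 = 4 — not in {2, 3, 5, 7}.
So q = 13 is the smallest counterexample.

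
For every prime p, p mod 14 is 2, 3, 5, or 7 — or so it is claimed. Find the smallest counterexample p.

Check each prime p in order until the claim fails.
The first 4 eligible values, up to p = 7, all satisfy the conclusion.
p = 11: 11 mod 14 = 11 — not in {2, 3, 5, 7}.

p = 11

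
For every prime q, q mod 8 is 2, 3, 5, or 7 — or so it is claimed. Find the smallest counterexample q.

q = 17

The first 6 eligible values, up to q = 13, all satisfy the conclusion.
q = 17: 17 mod 8 = 1 — not in {2, 3, 5, 7}.
Thus q = 17 disproves the claim, and no smaller q works.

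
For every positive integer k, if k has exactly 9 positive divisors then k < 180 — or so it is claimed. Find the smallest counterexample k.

For k = 36, 100 the conclusion holds.
k = 196: τ(196) = 9; 196 ≥ 180.

k = 196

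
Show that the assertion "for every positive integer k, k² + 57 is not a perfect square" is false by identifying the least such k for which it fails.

k = 8

Check each positive integer k in order until k² + 57 is a perfect square.
The first 7 eligible values, up to k = 7, all satisfy the conclusion.
k = 8: 8² + 57 = 121 = 11², a perfect square.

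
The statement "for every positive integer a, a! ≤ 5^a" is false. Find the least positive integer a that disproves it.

Check each positive integer a in order until a! > 5^a.
The first 11 eligible values, up to a = 11, all satisfy the conclusion.
a = 12: a! = 479001600 and 5^a = 244140625, so 479001600 > 244140625.
Thus a = 12 disproves the claim, and no smaller a works.

a = 12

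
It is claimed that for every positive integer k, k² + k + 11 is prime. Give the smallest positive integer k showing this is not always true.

Check each positive integer k in order until k² + k + 11 is not prime.
For k = 1, 2, 3, 4, 5, 6, 7, 8, 9 the conclusion holds.
k = 10: k² + k + 11 = 121 = 11 × 11, composite.

k = 10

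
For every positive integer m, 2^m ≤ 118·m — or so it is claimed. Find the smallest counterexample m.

Check each positive integer m in order until 2^m > 118·m.
The first 10 eligible values, up to m = 10, all satisfy the conclusion.
m = 11: 2^m = 2048 and 118·m = 1298, so 2048 > 1298.
So m = 11 is the smallest counterexample.

m = 11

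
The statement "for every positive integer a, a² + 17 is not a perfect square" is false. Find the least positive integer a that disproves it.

a = 1: 1² + 17 = 18, not a perfect square.
a = 2: 2² + 17 = 21, not a perfect square.
a = 3: 3² + 17 = 26, not a perfect square.
a = 4: 4² + 17 = 33, not a perfect square.
a = 5: 5² + 17 = 42, not a perfect square.
a = 6: 6² + 17 = 53, not a perfect square.
a = 7: 7² + 17 = 66, not a perfect square.
a = 8: 8² + 17 = 81 = 9², a perfect square.
So a = 8 is the smallest counterexample.

a = 8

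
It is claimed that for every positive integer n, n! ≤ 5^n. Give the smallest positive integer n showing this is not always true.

Check each positive integer n in order until n! > 5^n.
For n = 1, 2, 3, 4, …, 9, 10, 11 the conclusion holds.
n = 12: n! = 479001600 and 5^n = 244140625, so 479001600 > 244140625.

n = 12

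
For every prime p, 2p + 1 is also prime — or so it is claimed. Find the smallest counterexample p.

We need the least prime p for which 2p + 1 is not prime.
For p = 2, 3, 5 the conclusion holds.
p = 7: 2p + 1 = 15 = 3 × 5, not prime.

p = 7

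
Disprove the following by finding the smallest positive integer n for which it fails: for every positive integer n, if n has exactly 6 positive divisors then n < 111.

For n = 12, 18, 20, 28, …, 92, 98, 99 the conclusion holds.
n = 116: τ(116) = 6; 116 ≥ 111.
Thus n = 116 disproves the claim, and no smaller n works.

n = 116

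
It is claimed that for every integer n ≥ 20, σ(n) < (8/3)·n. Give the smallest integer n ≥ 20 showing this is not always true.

We need the least integer n ≥ 20 for which the claim fails.
For n = 20, 21, 22, 23, …, 57, 58, 59 the conclusion holds.
n = 60: σ(60) = 168; 168 ≥ 160.
So n = 60 is the smallest counterexample.

n = 60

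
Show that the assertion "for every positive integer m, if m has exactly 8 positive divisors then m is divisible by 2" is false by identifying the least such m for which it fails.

A counterexample is any positive integer m such that m has exactly 8 positive divisors but m is not divisible by 2; we check each in order.
For m = 24, 30, 40, 42, …, 88, 102, 104 the conclusion holds.
m = 105: τ(105) = 8; 105 mod 2 = 1.
Thus m = 105 disproves the claim, and no smaller m works.

m = 105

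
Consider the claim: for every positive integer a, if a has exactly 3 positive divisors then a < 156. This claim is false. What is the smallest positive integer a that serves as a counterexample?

Check each positive integer a in order until a has exactly 3 positive divisors but the claim fails.
The first 5 eligible values, up to a = 121, all satisfy the conclusion.
a = 169: τ(169) = 3; 169 ≥ 156.

a = 169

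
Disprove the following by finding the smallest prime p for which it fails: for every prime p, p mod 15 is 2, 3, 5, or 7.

p = 11

Check each prime p in order until the claim fails.
For p = 2, 3, 5, 7 the conclusion holds.
p = 11: 11 mod 15 = 11 — not in {2, 3, 5, 7}.
So p = 11 is the smallest counterexample.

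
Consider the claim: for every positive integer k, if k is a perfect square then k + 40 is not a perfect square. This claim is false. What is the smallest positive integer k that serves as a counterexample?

k = 1: 1 + 40 = 41, not a perfect square.
k = 4: 4 + 40 = 44, not a perfect square.
k = 9: 9 = 3² and 9 + 40 = 49 = 7².

k = 9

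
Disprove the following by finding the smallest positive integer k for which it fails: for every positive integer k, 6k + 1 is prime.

For k = 1, 2, 3 the conclusion holds.
k = 4: 6k + 1 = 25 = 5 × 5, composite.

k = 4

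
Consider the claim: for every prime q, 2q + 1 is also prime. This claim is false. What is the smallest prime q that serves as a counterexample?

A counterexample is any prime q such that 2q + 1 is not prime; we check each in order.
For q = 2, 3, 5 the conclusion holds.
q = 7: 2q + 1 = 15 = 3 × 5, not prime.

q = 7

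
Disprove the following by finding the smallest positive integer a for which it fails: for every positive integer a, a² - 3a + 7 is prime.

We need the least positive integer a for which a² - 3a + 7 is not prime.
The first 5 eligible values, up to a = 5, all satisfy the conclusion.
a = 6: a² - 3a + 7 = 25 = 5 × 5, composite.

a = 6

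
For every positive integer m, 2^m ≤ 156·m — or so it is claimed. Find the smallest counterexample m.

m = 11

The first 10 eligible values, up to m = 10, all satisfy the conclusion.
m = 11: 2^m = 2048 and 156·m = 1716, so 2048 > 1716.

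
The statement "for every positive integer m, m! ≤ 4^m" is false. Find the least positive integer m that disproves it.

For m = 1, 2, 3, 4, 5, 6, 7, 8 the conclusion holds.
m = 9: m! = 362880 and 4^m = 262144, so 362880 > 262144.
Hence m = 9 is a counterexample.

m = 9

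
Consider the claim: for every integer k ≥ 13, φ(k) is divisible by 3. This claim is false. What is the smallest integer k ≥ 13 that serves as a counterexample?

A counterexample is any integer k ≥ 13 such that φ(k) is not divisible by 3; we check each in order.
For k = 13, 14 the conclusion holds.
k = 15: φ(15) = 8; 8 mod 3 = 2.
Hence k = 15 is a counterexample.

k = 15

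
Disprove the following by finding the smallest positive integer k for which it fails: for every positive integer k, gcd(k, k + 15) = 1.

A counterexample is any positive integer k such that gcd(k, k + 15) > 1; we check each in order.
For k = 1, 2 the conclusion holds.
k = 3: gcd(3, 18) = 3.
Thus k = 3 disproves the claim, and no smaller k works.

k = 3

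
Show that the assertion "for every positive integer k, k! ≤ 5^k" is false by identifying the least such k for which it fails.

We need the least positive integer k for which k! > 5^k.
For k = 1, 2, 3, 4, …, 9, 10, 11 the conclusion holds.
k = 12: k! = 479001600 and 5^k = 244140625, so 479001600 > 244140625.

k = 12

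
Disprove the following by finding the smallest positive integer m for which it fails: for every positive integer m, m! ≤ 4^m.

We need the least positive integer m for which m! > 4^m.
The first 8 eligible values, up to m = 8, all satisfy the conclusion.
m = 9: m! = 362880 and 4^m = 262144, so 362880 > 262144.
So m = 9 is the smallest counterexample.

m = 9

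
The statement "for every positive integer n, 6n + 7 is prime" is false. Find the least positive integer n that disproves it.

n = 3

We need the least positive integer n for which 6n + 7 is not prime.
For n = 1, 2 the conclusion holds.
n = 3: 6n + 7 = 25 = 5 × 5, composite.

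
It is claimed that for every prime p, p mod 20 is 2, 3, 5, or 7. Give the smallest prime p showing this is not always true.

We need the least prime p for which the claim fails.
The first 4 eligible values, up to p = 7, all satisfy the conclusion.
p = 11: 11 mod 20 = 11 — not in {2, 3, 5, 7}.
Thus p = 11 disproves the claim, and no smaller p works.

p = 11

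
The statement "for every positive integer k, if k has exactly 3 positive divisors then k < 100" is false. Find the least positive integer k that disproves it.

k = 121

k = 4: τ(4) = 3; 4 < 100.
k = 9: τ(9) = 3; 9 < 100.
k = 25: τ(25) = 3; 25 < 100.
k = 49: τ(49) = 3; 49 < 100.
k = 121: τ(121) = 3; 121 ≥ 100.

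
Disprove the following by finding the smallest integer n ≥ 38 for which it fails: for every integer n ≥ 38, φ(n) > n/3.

For n = 38, 39, 40, 41 the conclusion holds.
n = 42: φ(42) = 12 and 42/3 = 14, so φ(42) ≤ 42/3.

n = 42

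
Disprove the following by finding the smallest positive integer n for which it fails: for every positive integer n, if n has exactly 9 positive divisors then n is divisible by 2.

Check each positive integer n in order until n has exactly 9 positive divisors but n is not divisible by 2.
n = 36: τ(36) = 9; 36 mod 2 = 0.
n = 100: τ(100) = 9; 100 mod 2 = 0.
n = 196: τ(196) = 9; 196 mod 2 = 0.
n = 225: τ(225) = 9; 225 mod 2 = 1.
Hence n = 225 is a counterexample.

n = 225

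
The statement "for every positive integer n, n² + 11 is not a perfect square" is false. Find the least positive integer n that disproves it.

n = 5

Check each positive integer n in order until n² + 11 is a perfect square.
n = 1: 1² + 11 = 12, not a perfect square.
n = 2: 2² + 11 = 15, not a perfect square.
n = 3: 3² + 11 = 20, not a perfect square.
n = 4: 4² + 11 = 27, not a perfect square.
n = 5: 5² + 11 = 36 = 6², a perfect square.
So n = 5 is the smallest counterexample.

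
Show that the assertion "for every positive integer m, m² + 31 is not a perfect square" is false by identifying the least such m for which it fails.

m = 15

We need the least positive integer m for which m² + 31 is a perfect square.
The first 14 eligible values, up to m = 14, all satisfy the conclusion.
m = 15: 15² + 31 = 256 = 16², a perfect square.
Hence m = 15 is a counterexample.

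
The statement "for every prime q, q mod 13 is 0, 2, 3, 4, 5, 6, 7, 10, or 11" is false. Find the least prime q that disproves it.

q = 47

We need the least prime q for which the claim fails.
For q = 2, 3, 5, 7, …, 37, 41, 43 the conclusion holds.
q = 47: 47 mod 13 = 8 — not in {0, 2, 3, 4, 5, 6, 7, 10, 11}.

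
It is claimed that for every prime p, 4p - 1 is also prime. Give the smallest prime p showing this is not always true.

Check each prime p in order until 4p - 1 is not prime.
p = 2: 4p - 1 = 7, prime.
p = 3: 4p - 1 = 11, prime.
p = 5: 4p - 1 = 19, prime.
p = 7: 4p - 1 = 27 = 3 × 9, not prime.

p = 7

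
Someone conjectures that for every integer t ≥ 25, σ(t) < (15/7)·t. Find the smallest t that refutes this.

t = 30

We need the least integer t ≥ 25 for which the claim fails.
The first 5 eligible values, up to t = 29, all satisfy the conclusion.
t = 30: σ(30) = 72; 72 ≥ 450/7.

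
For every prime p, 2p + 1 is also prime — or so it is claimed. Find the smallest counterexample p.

p = 7

Check each prime p in order until 2p + 1 is not prime.
p = 2: 2p + 1 = 5, prime.
p = 3: 2p + 1 = 7, prime.
p = 5: 2p + 1 = 11, prime.
p = 7: 2p + 1 = 15 = 3 × 5, not prime.
Thus p = 7 disproves the claim, and no smaller p works.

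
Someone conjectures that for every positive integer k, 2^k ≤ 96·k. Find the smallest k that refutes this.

k = 10

Check each positive integer k in order until 2^k > 96·k.
The first 9 eligible values, up to k = 9, all satisfy the conclusion.
k = 10: 2^k = 1024 and 96·k = 960, so 1024 > 960.
So k = 10 is the smallest counterexample.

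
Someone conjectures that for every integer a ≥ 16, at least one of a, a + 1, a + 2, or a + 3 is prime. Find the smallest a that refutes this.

a = 24

The first 8 eligible values, up to a = 23, all satisfy the conclusion.
a = 24: 24 = 2 × 12; 25 = 5 × 5; 26 = 2 × 13; 27 = 3 × 9 — all composite.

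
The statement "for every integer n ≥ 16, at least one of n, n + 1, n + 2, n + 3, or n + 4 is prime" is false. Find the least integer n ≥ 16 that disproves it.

n = 24

Check each integer n ≥ 16 in order until n, n + 1, n + 2, n + 3, n + 4 are all composite.
n = 16: 17 is prime.
n = 17: 17 is prime.
n = 18: 19 is prime.
n = 19: 19 is prime.
n = 20: 23 is prime.
n = 21: 23 is prime.
n = 22: 23 is prime.
n = 23: 23 is prime.
n = 24: 24 = 2 × 12; 25 = 5 × 5; 26 = 2 × 13; 27 = 3 × 9; 28 = 2 × 14 — all composite.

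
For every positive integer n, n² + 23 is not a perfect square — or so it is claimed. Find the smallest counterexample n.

We need the least positive integer n for which n² + 23 is a perfect square.
The first 10 eligible values, up to n = 10, all satisfy the conclusion.
n = 11: 11² + 23 = 144 = 12², a perfect square.
Hence n = 11 is a counterexample.

n = 11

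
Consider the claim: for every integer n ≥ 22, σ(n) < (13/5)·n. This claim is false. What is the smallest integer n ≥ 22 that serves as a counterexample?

Check each integer n ≥ 22 in order until the claim fails.
The first 38 eligible values, up to n = 59, all satisfy the conclusion.
n = 60: σ(60) = 168; 168 ≥ 156.

n = 60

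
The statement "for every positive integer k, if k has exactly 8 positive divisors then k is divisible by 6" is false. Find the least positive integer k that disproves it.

A counterexample is any positive integer k such that k has exactly 8 positive divisors but k is not divisible by 6; we check each in order.
For k = 24, 30 the conclusion holds.
k = 40: τ(40) = 8; 40 mod 6 = 4.

k = 40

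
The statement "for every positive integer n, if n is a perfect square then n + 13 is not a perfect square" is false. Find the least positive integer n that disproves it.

n = 36

The first 5 eligible values, up to n = 25, all satisfy the conclusion.
n = 36: 36 = 6² and 36 + 13 = 49 = 7².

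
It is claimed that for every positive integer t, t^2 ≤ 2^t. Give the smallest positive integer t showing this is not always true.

We need the least positive integer t for which t^2 > 2^t.
For t = 1, 2 the conclusion holds.
t = 3: t^2 = 9 and 2^t = 8, so 9 > 8.
Thus t = 3 disproves the claim, and no smaller t works.

t = 3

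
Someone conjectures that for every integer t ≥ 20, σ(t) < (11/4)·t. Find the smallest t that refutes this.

We need the least integer t ≥ 20 for which the claim fails.
For t = 20, 21, 22, 23, …, 57, 58, 59 the conclusion holds.
t = 60: σ(60) = 168; 168 ≥ 165.

t = 60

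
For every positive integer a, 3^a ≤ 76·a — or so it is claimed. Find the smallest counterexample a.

a = 6

Check each positive integer a in order until 3^a > 76·a.
For a = 1, 2, 3, 4, 5 the conclusion holds.
a = 6: 3^a = 729 and 76·a = 456, so 729 > 456.
So a = 6 is the smallest counterexample.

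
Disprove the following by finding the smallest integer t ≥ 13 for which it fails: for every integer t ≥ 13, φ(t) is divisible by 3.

A counterexample is any integer t ≥ 13 such that φ(t) is not divisible by 3; we check each in order.
For t = 13, 14 the conclusion holds.
t = 15: φ(15) = 8; 8 mod 3 = 2.
So t = 15 is the smallest counterexample.

t = 15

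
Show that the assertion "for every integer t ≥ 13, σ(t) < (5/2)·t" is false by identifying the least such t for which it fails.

t = 24

Check each integer t ≥ 13 in order until the claim fails.
The first 11 eligible values, up to t = 23, all satisfy the conclusion.
t = 24: σ(24) = 60; 60 ≥ 60.
Thus t = 24 disproves the claim, and no smaller t works.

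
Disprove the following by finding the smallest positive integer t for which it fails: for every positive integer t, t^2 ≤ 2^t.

t = 1: t^2 = 1 and 2^t = 2, so 1 ≤ 2.
t = 2: t^2 = 4 and 2^t = 4, so 4 ≤ 4.
t = 3: t^2 = 9 and 2^t = 8, so 9 > 8.
Hence t = 3 is a counterexample.

t = 3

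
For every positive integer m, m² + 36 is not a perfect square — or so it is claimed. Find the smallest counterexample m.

We need the least positive integer m for which m² + 36 is a perfect square.
m = 1: 1² + 36 = 37, not a perfect square.
m = 2: 2² + 36 = 40, not a perfect square.
m = 3: 3² + 36 = 45, not a perfect square.
m = 4: 4² + 36 = 52, not a perfect square.
m = 5: 5² + 36 = 61, not a perfect square.
m = 6: 6² + 36 = 72, not a perfect square.
m = 7: 7² + 36 = 85, not a perfect square.
m = 8: 8² + 36 = 100 = 10², a perfect square.
Hence m = 8 is a counterexample.

m = 8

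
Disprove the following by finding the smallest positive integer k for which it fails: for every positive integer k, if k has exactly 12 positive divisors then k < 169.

We need the least positive integer k for which k has exactly 12 positive divisors but the claim fails.
For k = 60, 72, 84, 90, …, 150, 156, 160 the conclusion holds.
k = 198: τ(198) = 12; 198 ≥ 169.

k = 198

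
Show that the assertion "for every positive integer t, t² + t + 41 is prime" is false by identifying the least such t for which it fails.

We need the least positive integer t for which t² + t + 41 is not prime.
For t = 1, 2, 3, 4, …, 37, 38, 39 the conclusion holds.
t = 40: t² + t + 41 = 1681 = 41 × 41, composite.
Hence t = 40 is a counterexample.

t = 40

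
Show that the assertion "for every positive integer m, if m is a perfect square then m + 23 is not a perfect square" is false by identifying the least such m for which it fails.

m = 121

Check each positive integer m in order until m is a perfect square but m + 23 is a perfect square.
For m = 1, 4, 9, 16, 25, 36, 49, 64, 81, 100 the conclusion holds.
m = 121: 121 = 11² and 121 + 23 = 144 = 12².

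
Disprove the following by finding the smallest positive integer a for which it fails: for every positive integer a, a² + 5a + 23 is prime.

a = 14

We need the least positive integer a for which a² + 5a + 23 is not prime.
The first 13 eligible values, up to a = 13, all satisfy the conclusion.
a = 14: a² + 5a + 23 = 289 = 17 × 17, composite.
Hence a = 14 is a counterexample.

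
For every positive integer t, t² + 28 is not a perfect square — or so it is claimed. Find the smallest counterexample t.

For t = 1, 2, 3, 4, 5 the conclusion holds.
t = 6: 6² + 28 = 64 = 8², a perfect square.
Hence t = 6 is a counterexample.

t = 6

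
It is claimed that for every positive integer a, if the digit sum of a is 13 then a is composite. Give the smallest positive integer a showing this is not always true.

For a = 49, 58 the conclusion holds.
a = 67: digit sum 13; 67 is prime, not composite.

a = 67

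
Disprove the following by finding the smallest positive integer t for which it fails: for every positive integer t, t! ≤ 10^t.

t = 25

A counterexample is any positive integer t such that t! > 10^t; we check each in order.
For t = 1, 2, 3, 4, …, 22, 23, 24 the conclusion holds.
t = 25: t! = 15511210043330985984000000 and 10^t = 10000000000000000000000000, so 15511210043330985984000000 > 10000000000000000000000000.
So t = 25 is the smallest counterexample.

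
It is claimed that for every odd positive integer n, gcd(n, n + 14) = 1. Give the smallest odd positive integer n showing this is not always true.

n = 1: gcd(1, 15) = 1.
n = 3: gcd(3, 17) = 1.
n = 5: gcd(5, 19) = 1.
n = 7: gcd(7, 21) = 7.
Hence n = 7 is a counterexample.

n = 7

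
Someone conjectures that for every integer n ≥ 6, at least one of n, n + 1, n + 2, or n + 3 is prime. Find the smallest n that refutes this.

n = 24

A counterexample is any integer n ≥ 6 such that n, n + 1, n + 2, n + 3 are all composite; we check each in order.
For n = 6, 7, 8, 9, …, 21, 22, 23 the conclusion holds.
n = 24: 24 = 2 × 12; 25 = 5 × 5; 26 = 2 × 13; 27 = 3 × 9 — all composite.
Thus n = 24 disproves the claim, and no smaller n works.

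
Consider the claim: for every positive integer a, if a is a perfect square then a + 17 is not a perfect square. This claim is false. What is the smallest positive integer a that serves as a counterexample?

A counterexample is any positive integer a such that a is a perfect square but a + 17 is a perfect square; we check each in order.
The first 7 eligible values, up to a = 49, all satisfy the conclusion.
a = 64: 64 = 8² and 64 + 17 = 81 = 9².

a = 64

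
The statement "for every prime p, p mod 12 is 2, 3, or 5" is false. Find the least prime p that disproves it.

We need the least prime p for which the claim fails.
For p = 2, 3, 5 the conclusion holds.
p = 7: 7 mod 12 = 7 — not in {2, 3, 5}.

p = 7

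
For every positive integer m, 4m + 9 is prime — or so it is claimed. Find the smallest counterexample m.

m = 3

We need the least positive integer m for which 4m + 9 is not prime.
m = 1: 4m + 9 = 13, prime.
m = 2: 4m + 9 = 17, prime.
m = 3: 4m + 9 = 21 = 3 × 7, composite.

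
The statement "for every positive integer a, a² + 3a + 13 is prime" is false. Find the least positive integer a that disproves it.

The first 8 eligible values, up to a = 8, all satisfy the conclusion.
a = 9: a² + 3a + 13 = 121 = 11 × 11, composite.
Hence a = 9 is a counterexample.

a = 9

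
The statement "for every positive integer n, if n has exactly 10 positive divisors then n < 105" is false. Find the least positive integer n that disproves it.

Check each positive integer n in order until n has exactly 10 positive divisors but the claim fails.
For n = 48, 80 the conclusion holds.
n = 112: τ(112) = 10; 112 ≥ 105.

n = 112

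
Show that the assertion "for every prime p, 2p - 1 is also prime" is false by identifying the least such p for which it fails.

For p = 2, 3 the conclusion holds.
p = 5: 2p - 1 = 9 = 3 × 3, not prime.
Thus p = 5 disproves the claim, and no smaller p works.

p = 5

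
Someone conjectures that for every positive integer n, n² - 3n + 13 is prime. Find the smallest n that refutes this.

n = 12

For n = 1, 2, 3, 4, …, 9, 10, 11 the conclusion holds.
n = 12: n² - 3n + 13 = 121 = 11 × 11, composite.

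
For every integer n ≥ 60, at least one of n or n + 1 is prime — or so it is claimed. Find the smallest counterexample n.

We need the least integer n ≥ 60 for which n, n + 1 are both composite.
For n = 60, 61 the conclusion holds.
n = 62: 62 = 2 × 31; 63 = 3 × 21 — both composite.
Thus n = 62 disproves the claim, and no smaller n works.

n = 62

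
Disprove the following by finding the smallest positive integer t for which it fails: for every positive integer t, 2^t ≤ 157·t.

t = 11

For t = 1, 2, 3, 4, 5, 6, 7, 8, 9, 10 the conclusion holds.
t = 11: 2^t = 2048 and 157·t = 1727, so 2048 > 1727.
So t = 11 is the smallest counterexample.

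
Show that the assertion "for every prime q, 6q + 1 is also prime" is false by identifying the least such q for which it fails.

q = 19

For q = 2, 3, 5, 7, 11, 13, 17 the conclusion holds.
q = 19: 6q + 1 = 115 = 5 × 23, not prime.
So q = 19 is the smallest counterexample.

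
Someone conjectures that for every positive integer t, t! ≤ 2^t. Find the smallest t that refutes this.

t = 4

A counterexample is any positive integer t such that t! > 2^t; we check each in order.
For t = 1, 2, 3 the conclusion holds.
t = 4: t! = 24 and 2^t = 16, so 24 > 16.
Hence t = 4 is a counterexample.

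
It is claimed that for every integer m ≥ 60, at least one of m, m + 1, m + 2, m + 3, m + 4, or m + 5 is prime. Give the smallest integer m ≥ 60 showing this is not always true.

m = 90

Check each integer m ≥ 60 in order until m, m + 1, m + 2, m + 3, m + 4, m + 5 are all composite.
For m = 60, 61, 62, 63, …, 87, 88, 89 the conclusion holds.
m = 90: 90 = 2 × 45; 91 = 7 × 13; 92 = 2 × 46; 93 = 3 × 31; 94 = 2 × 47; 95 = 5 × 19 — all composite.
So m = 90 is the smallest counterexample.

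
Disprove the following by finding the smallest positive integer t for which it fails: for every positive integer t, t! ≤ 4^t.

t = 1: t! = 1 and 4^t = 4, so 1 ≤ 4.
t = 2: t! = 2 and 4^t = 16, so 2 ≤ 16.
t = 3: t! = 6 and 4^t = 64, so 6 ≤ 64.
t = 4: t! = 24 and 4^t = 256, so 24 ≤ 256.
t = 5: t! = 120 and 4^t = 1024, so 120 ≤ 1024.
t = 6: t! = 720 and 4^t = 4096, so 720 ≤ 4096.
t = 7: t! = 5040 and 4^t = 16384, so 5040 ≤ 16384.
t = 8: t! = 40320 and 4^t = 65536, so 40320 ≤ 65536.
t = 9: t! = 362880 and 4^t = 262144, so 362880 > 262144.
Thus t = 9 disproves the claim, and no smaller t works.

t = 9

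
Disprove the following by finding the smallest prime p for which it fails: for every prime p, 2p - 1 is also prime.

p = 5

p = 2: 2p - 1 = 3, prime.
p = 3: 2p - 1 = 5, prime.
p = 5: 2p - 1 = 9 = 3 × 3, not prime.
Hence p = 5 is a counterexample.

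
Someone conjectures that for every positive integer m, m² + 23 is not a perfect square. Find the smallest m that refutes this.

A counterexample is any positive integer m such that m² + 23 is a perfect square; we check each in order.
For m = 1, 2, 3, 4, 5, 6, 7, 8, 9, 10 the conclusion holds.
m = 11: 11² + 23 = 144 = 12², a perfect square.

m = 11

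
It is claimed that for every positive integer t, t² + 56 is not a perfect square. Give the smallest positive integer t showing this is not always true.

t = 5

A counterexample is any positive integer t such that t² + 56 is a perfect square; we check each in order.
t = 1: 1² + 56 = 57, not a perfect square.
t = 2: 2² + 56 = 60, not a perfect square.
t = 3: 3² + 56 = 65, not a perfect square.
t = 4: 4² + 56 = 72, not a perfect square.
t = 5: 5² + 56 = 81 = 9², a perfect square.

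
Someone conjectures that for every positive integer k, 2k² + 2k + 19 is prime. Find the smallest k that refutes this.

We need the least positive integer k for which 2k² + 2k + 19 is not prime.
For k = 1, 2, 3, 4, …, 15, 16, 17 the conclusion holds.
k = 18: 2k² + 2k + 19 = 703 = 19 × 37, composite.

k = 18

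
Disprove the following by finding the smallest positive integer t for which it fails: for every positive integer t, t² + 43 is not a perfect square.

t = 21

We need the least positive integer t for which t² + 43 is a perfect square.
The first 20 eligible values, up to t = 20, all satisfy the conclusion.
t = 21: 21² + 43 = 484 = 22², a perfect square.
Hence t = 21 is a counterexample.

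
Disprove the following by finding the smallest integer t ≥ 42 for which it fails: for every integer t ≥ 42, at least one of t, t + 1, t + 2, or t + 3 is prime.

A counterexample is any integer t ≥ 42 such that t, t + 1, t + 2, t + 3 are all composite; we check each in order.
t = 42: 43 is prime.
t = 43: 43 is prime.
t = 44: 47 is prime.
t = 45: 47 is prime.
t = 46: 47 is prime.
t = 47: 47 is prime.
t = 48: 48 = 2 × 24; 49 = 7 × 7; 50 = 2 × 25; 51 = 3 × 17 — all composite.
So t = 48 is the smallest counterexample.

t = 48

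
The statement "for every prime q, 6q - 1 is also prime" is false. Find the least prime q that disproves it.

q = 11

For q = 2, 3, 5, 7 the conclusion holds.
q = 11: 6q - 1 = 65 = 5 × 13, not prime.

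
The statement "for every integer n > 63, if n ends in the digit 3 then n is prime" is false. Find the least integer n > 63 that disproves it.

For n = 73, 83 the conclusion holds.
n = 93: 93 ends in 3; 93 = 3 × 31, composite.
Hence n = 93 is a counterexample.

n = 93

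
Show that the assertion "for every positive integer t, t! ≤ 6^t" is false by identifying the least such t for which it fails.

t = 14

Check each positive integer t in order until t! > 6^t.
For t = 1, 2, 3, 4, …, 11, 12, 13 the conclusion holds.
t = 14: t! = 87178291200 and 6^t = 78364164096, so 87178291200 > 78364164096.
Thus t = 14 disproves the claim, and no smaller t works.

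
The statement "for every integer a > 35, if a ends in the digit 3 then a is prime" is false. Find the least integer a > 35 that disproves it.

a = 63

We need the least integer a > 35 for which a ends in the digit 3 but a is not prime.
For a = 43, 53 the conclusion holds.
a = 63: 63 ends in 3; 63 = 3 × 21, composite.
Hence a = 63 is a counterexample.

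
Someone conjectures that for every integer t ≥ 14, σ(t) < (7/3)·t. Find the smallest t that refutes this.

t = 24

Check each integer t ≥ 14 in order until the claim fails.
The first 10 eligible values, up to t = 23, all satisfy the conclusion.
t = 24: σ(24) = 60; 60 ≥ 56.
So t = 24 is the smallest counterexample.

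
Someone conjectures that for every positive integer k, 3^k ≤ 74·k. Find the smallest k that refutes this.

k = 1: 3^k = 3 and 74·k = 74, so 3 ≤ 74.
k = 2: 3^k = 9 and 74·k = 148, so 9 ≤ 148.
k = 3: 3^k = 27 and 74·k = 222, so 27 ≤ 222.
k = 4: 3^k = 81 and 74·k = 296, so 81 ≤ 296.
k = 5: 3^k = 243 and 74·k = 370, so 243 ≤ 370.
k = 6: 3^k = 729 and 74·k = 444, so 729 > 444.
Thus k = 6 disproves the claim, and no smaller k works.

k = 6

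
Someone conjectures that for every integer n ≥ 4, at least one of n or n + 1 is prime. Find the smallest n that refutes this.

n = 4: 5 is prime.
n = 5: 5 is prime.
n = 6: 7 is prime.
n = 7: 7 is prime.
n = 8: 8 = 2 × 4; 9 = 3 × 3 — both composite.
So n = 8 is the smallest counterexample.

n = 8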